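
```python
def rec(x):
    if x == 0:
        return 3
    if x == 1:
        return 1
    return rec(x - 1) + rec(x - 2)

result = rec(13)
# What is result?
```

Build up from base cases: rec(0)=3, rec(1)=1, rec(2)=4, rec(3)=5, rec(4)=9, rec(5)=14, rec(6)=23, ..., rec(13)=665

Answer: 665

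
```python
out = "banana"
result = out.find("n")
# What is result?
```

Trace:
`out = "banana"` → out = 'banana'
`result = out.find("n")` → result = 2
So result = 2

Answer: 2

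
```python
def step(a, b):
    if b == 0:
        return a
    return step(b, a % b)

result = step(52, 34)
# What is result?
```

step(52, 34) -> step(34, 18) -> step(18, 16) -> step(16, 2) -> step(2, 0) -> 2

Answer: 2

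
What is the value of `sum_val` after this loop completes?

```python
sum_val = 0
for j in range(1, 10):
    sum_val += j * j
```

Sum of squares 1² to 9² = 285
`sum_val` takes the values: 0 → 1 → 5 → 14 → 30 → 55 → 91 → 140 → 204 → 285

Answer: 285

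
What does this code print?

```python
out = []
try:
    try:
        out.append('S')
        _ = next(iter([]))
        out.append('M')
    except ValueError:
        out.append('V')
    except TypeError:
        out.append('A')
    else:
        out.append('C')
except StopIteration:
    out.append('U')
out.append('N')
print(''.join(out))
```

Execution trace: 'S' (inner try body) → 'U' (outer except StopIteration) → 'N' (after the try/except). Output: SUN

Answer: SUN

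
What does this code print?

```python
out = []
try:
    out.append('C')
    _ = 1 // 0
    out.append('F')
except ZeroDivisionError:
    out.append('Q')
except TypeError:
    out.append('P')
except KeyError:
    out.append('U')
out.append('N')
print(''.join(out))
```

Execution trace: 'C' (try body) → 'Q' (except ZeroDivisionError) → 'N' (after the try/except). Output: CQN

Answer: CQN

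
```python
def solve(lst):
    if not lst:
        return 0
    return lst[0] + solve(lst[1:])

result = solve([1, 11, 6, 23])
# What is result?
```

1 + 11 + 6 + 23 + 0 = 41

Answer: 41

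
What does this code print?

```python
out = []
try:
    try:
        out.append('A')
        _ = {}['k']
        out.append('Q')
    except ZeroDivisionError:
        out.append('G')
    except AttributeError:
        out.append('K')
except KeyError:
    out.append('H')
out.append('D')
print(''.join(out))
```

Execution trace: 'A' (inner try body) → 'H' (outer except KeyError) → 'D' (after the try/except). Output: AHD

Answer: AHD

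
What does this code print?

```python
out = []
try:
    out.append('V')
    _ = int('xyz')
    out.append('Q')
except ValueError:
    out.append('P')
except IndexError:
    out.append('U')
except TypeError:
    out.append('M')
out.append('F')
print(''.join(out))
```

Execution trace: 'V' (try body) → 'P' (except ValueError) → 'F' (after the try/except). Output: VPF

Answer: VPF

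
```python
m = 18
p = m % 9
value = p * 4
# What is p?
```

Trace:
`m = 18` → m = 18
`p = m % 9` → p = 0
`value = p * 4` → value = 0
So p = 0

Answer: 0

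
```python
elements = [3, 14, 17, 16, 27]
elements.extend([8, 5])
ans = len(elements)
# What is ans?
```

Trace:
`elements = [3, 14, 17, 16, 27]` → elements = [3, 14, 17, 16, 27]
`elements.extend([8, 5])` → elements = [3, 14, 17, 16, 27, 8, 5]
`ans = len(elements)` → ans = 7
So ans = 7

Answer: 7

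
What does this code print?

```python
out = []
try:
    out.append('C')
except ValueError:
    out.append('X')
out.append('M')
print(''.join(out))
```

Execution trace: 'C' (try body, no exception) → 'M' (after the try/except). Output: CM

Answer: CM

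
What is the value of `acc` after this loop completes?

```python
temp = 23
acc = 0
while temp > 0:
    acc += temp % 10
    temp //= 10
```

Sum digits of 23
`acc` takes the values: 0 → 3 → 5

Answer: 5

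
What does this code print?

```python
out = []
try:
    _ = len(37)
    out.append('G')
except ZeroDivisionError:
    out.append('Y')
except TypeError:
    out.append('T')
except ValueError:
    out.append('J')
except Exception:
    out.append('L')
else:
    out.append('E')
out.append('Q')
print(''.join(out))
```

Execution trace: 'T' (except TypeError) → 'Q' (after the try/except). Output: TQ

Answer: TQ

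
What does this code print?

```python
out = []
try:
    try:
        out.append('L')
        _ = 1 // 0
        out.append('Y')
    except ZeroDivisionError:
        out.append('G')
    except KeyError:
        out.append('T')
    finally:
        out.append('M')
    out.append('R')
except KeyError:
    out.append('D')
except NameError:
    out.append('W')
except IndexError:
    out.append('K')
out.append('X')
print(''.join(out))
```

Execution trace: 'L' (inner try body) → 'G' (inner except ZeroDivisionError) → 'M' (inner finally) → 'R' (try body, no exception) → 'X' (after the try/except). Output: LGMRX

Answer: LGMRX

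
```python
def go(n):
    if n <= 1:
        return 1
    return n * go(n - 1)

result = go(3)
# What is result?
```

go(3) = 3 * 2 * 1 = 6

Answer: 6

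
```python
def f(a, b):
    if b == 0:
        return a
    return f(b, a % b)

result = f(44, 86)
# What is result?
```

f(44, 86) -> f(86, 44) -> f(44, 42) -> f(42, 2) -> f(2, 0) -> 2

Answer: 2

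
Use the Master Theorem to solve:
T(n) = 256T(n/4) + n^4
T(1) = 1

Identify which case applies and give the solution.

a=256, b=4, f(n)=n^4. log_4(256) = 4. Since c=4 = 4, Case 2 applies: T(n) = Θ(n^log_b(a) · log n) = O(n^4 log n).

Answer: O(n^4 log n) - Case 2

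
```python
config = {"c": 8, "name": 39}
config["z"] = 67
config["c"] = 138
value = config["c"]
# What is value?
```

Trace:
`config = {"c": 8, "name": 39}` → config = {'c': 8, 'name': 39}
`config["z"] = 67` → config = {'c': 8, 'name': 39, 'z': 67}
`config["c"] = 138` → config = {'c': 138, 'name': 39, 'z': 67}
`value = config["c"]` → value = 138
So value = 138

Answer: 138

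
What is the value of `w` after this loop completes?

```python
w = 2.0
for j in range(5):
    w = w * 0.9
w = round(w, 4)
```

Exponential decay: 2.0 * 0.9^5
`w` takes the values: 2.0 → 1.8 → 1.62 → 1.458 → 1.3122 → 1.18098 → 1.181

Answer: 1.181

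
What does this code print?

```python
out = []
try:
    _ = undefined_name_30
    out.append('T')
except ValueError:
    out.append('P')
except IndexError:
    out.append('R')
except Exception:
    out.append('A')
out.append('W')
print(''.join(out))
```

Execution trace: 'A' (except Exception) → 'W' (after the try/except). Output: AW

Answer: AW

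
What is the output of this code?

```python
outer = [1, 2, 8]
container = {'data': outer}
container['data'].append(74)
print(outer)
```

Key concept: dict holds reference to list.
Step by step:
`outer = [1, 2, 8]` → outer = [1, 2, 8]
`container = {'data': outer}` → container = {'data': [1, 2, 8]}
`container['data'].append(74)` → outer = [1, 2, 8, 74]; container = {'data': [1, 2, 8, 74]}
`print(outer)` → prints [1, 2, 8, 74]

Answer: [1, 2, 8, 74]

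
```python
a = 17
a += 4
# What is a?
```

Trace:
`a = 17` → a = 17
`a += 4` → a = 21
So a = 21

Answer: 21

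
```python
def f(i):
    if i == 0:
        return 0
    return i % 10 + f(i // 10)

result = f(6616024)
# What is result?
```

Sum of digits of 6616024: 4 + 2 + 0 + 6 + 1 + 6 + 6 = 25

Answer: 25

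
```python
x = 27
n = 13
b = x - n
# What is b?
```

Trace:
`x = 27` → x = 27
`n = 13` → n = 13
`b = x - n` → b = 14
So b = 14

Answer: 14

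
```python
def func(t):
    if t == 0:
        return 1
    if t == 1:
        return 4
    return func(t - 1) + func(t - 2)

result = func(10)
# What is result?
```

Build up from base cases: func(0)=1, func(1)=4, func(2)=5, func(3)=9, func(4)=14, func(5)=23, func(6)=37, ..., func(10)=254

Answer: 254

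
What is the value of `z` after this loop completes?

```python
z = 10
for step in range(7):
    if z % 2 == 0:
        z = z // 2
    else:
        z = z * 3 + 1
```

Collatz-style transformation from 10
`z` takes the values: 10 → 5 → 16 → 8 → 4 → 2 → 1 → 4

Answer: 4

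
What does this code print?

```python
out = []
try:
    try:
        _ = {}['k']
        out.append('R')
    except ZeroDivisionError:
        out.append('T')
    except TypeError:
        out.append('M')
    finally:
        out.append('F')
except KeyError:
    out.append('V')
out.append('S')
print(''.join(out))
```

Execution trace: 'F' (finally) → 'V' (outer except KeyError) → 'S' (after the try/except). Output: FVS

Answer: FVS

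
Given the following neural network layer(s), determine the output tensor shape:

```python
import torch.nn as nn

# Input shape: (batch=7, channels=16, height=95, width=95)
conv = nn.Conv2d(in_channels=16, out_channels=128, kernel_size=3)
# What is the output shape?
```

Input: (7, 16, 95, 95) -> Output: (7, 128, 93, 93)

Answer: (7, 128, 93, 93)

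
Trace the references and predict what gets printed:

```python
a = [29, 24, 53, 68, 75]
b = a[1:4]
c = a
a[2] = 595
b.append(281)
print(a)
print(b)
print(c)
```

Key concept: slice vs alias.
Step by step:
`a = [29, 24, 53, 68, 75]` → a = [29, 24, 53, 68, 75]
`b = a[1:4]` → b = [24, 53, 68]
`c = a` → c = [29, 24, 53, 68, 75] (same object as a)
`a[2] = 595` → a = [29, 24, 595, 68, 75] (same object as c); c = [29, 24, 595, 68, 75] (same object as a)
`b.append(281)` → b = [24, 53, 68, 281]
`print(a)` → prints [29, 24, 595, 68, 75]
`print(b)` → prints [24, 53, 68, 281]
`print(c)` → prints [29, 24, 595, 68, 75]

Answer:
[29, 24, 595, 68, 75]
[24, 53, 68, 281]
[29, 24, 595, 68, 75]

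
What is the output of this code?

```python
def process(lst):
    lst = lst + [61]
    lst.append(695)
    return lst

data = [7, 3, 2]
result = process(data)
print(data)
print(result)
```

Key concept: rebinding parameter vs mutation.
Step by step:
`data = [7, 3, 2]` → data = [7, 3, 2]
`result = process(data)` → result = [7, 3, 2, 61, 695]
`print(data)` → prints [7, 3, 2]
`print(result)` → prints [7, 3, 2, 61, 695]

Answer:
[7, 3, 2]
[7, 3, 2, 61, 695]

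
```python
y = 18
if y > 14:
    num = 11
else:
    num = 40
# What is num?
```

Trace:
`y = 18` → y = 18
`if y > 14: ...` → y > 14 is True → num = 11
So num = 11

Answer: 11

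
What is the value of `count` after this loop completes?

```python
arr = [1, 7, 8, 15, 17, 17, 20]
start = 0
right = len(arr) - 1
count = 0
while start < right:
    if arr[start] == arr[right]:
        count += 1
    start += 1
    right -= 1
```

Count matching pairs from ends
`count` takes the values: 0

Answer: 0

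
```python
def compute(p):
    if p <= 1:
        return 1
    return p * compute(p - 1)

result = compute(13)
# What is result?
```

compute(13) = 13 * 12 * 11 * 10 * 9 * 8 * 7 * 6 * 5 * 4 * 3 * 2 * 1 = 6227020800

Answer: 6227020800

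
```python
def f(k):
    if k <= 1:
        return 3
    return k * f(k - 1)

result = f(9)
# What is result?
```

f(9) = 9 * 8 * 7 * 6 * 5 * 4 * 3 * 2 * 3 = 1088640

Answer: 1088640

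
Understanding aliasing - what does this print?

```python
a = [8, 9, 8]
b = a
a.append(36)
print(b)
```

Key concept: basic list aliasing.
Step by step:
`a = [8, 9, 8]` → a = [8, 9, 8]
`b = a` → b = [8, 9, 8] (same object as a)
`a.append(36)` → a = [8, 9, 8, 36] (same object as b); b = [8, 9, 8, 36] (same object as a)
`print(b)` → prints [8, 9, 8, 36]

Answer: [8, 9, 8, 36]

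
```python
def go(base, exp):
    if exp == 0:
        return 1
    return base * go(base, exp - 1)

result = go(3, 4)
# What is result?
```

go(3, 4) = 3 * 3 * 3 * 3 = 81

Answer: 81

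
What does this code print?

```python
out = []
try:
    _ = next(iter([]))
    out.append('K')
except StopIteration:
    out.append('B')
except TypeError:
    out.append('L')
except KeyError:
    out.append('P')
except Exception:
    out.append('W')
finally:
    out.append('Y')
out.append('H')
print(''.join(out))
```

Execution trace: 'B' (except StopIteration) → 'Y' (finally) → 'H' (after the try/except). Output: BYH

Answer: BYH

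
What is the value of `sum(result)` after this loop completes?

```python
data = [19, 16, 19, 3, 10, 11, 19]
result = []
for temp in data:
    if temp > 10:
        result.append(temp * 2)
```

Sum of doubled values > 10
`result` takes the values: [] → [38] → [38, 32] → [38, 32, 38] → [38, 32, 38, 22] → [38, 32, 38, 22, 38]
So `sum(result)` = 168

Answer: 168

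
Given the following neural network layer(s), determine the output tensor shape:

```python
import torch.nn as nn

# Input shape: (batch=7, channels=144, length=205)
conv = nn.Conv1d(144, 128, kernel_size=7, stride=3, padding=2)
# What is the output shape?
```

Input: (7, 144, 205) -> Output: (7, 128, 68)

Answer: (7, 128, 68)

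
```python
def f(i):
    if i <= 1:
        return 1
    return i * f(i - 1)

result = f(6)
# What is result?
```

f(6) = 6 * 5 * 4 * 3 * 2 * 1 = 720

Answer: 720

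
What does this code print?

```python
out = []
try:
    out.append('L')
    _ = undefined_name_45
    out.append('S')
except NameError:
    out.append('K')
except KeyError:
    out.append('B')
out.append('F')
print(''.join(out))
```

Execution trace: 'L' (try body) → 'K' (except NameError) → 'F' (after the try/except). Output: LKF

Answer: LKF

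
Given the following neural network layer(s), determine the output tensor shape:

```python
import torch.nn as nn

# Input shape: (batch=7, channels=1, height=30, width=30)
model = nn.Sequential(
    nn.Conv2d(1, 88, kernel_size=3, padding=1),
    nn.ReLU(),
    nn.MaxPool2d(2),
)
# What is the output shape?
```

Input: (7, 1, 30, 30) -> after Conv2d: (7, 88, 30, 30) -> after ReLU: (7, 88, 30, 30) -> Output: (7, 88, 15, 15)

Answer: (7, 88, 15, 15)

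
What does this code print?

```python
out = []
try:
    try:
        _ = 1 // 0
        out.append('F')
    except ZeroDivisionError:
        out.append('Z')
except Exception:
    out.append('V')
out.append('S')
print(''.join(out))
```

Execution trace: 'Z' (inner except ZeroDivisionError) → 'S' (after the try/except). Output: ZS

Answer: ZS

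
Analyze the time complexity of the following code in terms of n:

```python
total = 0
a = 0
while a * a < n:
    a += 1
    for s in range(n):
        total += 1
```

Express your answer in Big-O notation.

Each loop level contributes: √n × n. Multiplying the contributions gives O(n√n).

Answer: O(n√n)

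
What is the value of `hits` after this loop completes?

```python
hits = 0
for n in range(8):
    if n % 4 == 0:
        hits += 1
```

Count numbers divisible by 4 in range(8)
`hits` takes the values: 0 → 1 → 2

Answer: 2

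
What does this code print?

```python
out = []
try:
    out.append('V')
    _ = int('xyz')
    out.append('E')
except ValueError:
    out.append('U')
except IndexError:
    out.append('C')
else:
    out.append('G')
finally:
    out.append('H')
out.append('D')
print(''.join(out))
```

Execution trace: 'V' (try body) → 'U' (except ValueError) → 'H' (finally) → 'D' (after the try/except). Output: VUHD

Answer: VUHD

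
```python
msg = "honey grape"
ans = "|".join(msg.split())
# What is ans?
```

Trace:
`msg = "honey grape"` → msg = 'honey grape'
`ans = "|".join(msg.split())` → ans = 'honey|grape'
So ans = 'honey|grape'

Answer: 'honey|grape'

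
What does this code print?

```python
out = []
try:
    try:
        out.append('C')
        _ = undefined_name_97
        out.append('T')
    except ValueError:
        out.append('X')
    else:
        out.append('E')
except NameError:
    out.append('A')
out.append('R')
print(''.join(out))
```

Execution trace: 'C' (try body) → 'A' (outer except NameError) → 'R' (after the try/except). Output: CAR

Answer: CAR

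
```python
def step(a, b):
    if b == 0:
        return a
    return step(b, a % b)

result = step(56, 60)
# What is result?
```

step(56, 60) -> step(60, 56) -> step(56, 4) -> step(4, 0) -> 4

Answer: 4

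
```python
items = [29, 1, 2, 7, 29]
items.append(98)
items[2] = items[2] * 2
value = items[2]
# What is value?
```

Trace:
`items = [29, 1, 2, 7, 29]` → items = [29, 1, 2, 7, 29]
`items.append(98)` → items = [29, 1, 2, 7, 29, 98]
`items[2] = items[2] * 2` → items = [29, 1, 4, 7, 29, 98]
`value = items[2]` → value = 4
So value = 4

Answer: 4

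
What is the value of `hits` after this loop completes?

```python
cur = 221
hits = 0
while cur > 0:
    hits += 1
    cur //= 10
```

Count digits by repeated division by 10
`hits` takes the values: 0 → 1 → 2 → 3

Answer: 3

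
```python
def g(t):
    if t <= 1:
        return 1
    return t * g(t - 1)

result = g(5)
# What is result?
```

g(5) = 5 * 4 * 3 * 2 * 1 = 120

Answer: 120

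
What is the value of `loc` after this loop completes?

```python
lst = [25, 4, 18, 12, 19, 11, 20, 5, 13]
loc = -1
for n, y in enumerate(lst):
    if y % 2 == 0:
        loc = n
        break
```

First even number index in [25, 4, 18, 12, 19, 11, 20, 5, 13]
`loc` takes the values: -1 → 1

Answer: 1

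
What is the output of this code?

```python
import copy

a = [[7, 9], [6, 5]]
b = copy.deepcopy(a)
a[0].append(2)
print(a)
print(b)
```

Key concept: deep copy is fully independent.
Step by step:
`a = [[7, 9], [6, 5]]` → a = [[7, 9], [6, 5]]
`b = copy.deepcopy(a)` → b = [[7, 9], [6, 5]]
`a[0].append(2)` → a = [[7, 9, 2], [6, 5]]
`print(a)` → prints [[7, 9, 2], [6, 5]]
`print(b)` → prints [[7, 9], [6, 5]]

Answer:
[[7, 9, 2], [6, 5]]
[[7, 9], [6, 5]]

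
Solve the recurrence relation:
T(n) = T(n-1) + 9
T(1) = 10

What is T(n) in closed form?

Unrolling: T(n) = T(1) + 9·(n-1) = 10 + 9(n-1) = 9n + 1.

Answer: T(n) = 9n + 1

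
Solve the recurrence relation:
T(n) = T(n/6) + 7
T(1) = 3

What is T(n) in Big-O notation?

Each step divides n by 6 and adds 7. After log_6(n) steps we reach T(1)=3. So T(n) = 7·log_6(n) + 3 = O(log n).

Answer: O(log n)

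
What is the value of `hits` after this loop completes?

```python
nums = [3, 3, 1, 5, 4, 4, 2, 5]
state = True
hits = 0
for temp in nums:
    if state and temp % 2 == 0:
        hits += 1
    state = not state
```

Count even values at even positions
`hits` takes the values: 0 → 1 → 2

Answer: 2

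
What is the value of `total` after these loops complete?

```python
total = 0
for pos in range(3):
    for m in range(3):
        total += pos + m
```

Sum of all pos+m for pos,m in 3x3
`total` takes the values: 0 → 1 → 3 → 4 → 6 → 9 → 11 → 14 → 18

Answer: 18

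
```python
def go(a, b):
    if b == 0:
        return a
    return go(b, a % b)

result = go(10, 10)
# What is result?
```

go(10, 10) -> go(10, 0) -> 10

Answer: 10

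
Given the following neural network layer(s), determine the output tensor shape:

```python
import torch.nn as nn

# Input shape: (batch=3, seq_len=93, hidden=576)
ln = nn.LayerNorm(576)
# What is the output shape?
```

Input: (3, 93, 576) -> Output: (3, 93, 576)

Answer: (3, 93, 576)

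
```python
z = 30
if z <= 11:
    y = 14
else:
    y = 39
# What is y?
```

Trace:
`z = 30` → z = 30
`if z <= 11: ...` → z <= 11 is False, take else branch → y = 39
So y = 39

Answer: 39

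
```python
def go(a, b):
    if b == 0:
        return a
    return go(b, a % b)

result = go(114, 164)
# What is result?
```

go(114, 164) -> go(164, 114) -> go(114, 50) -> go(50, 14) -> go(14, 8) -> go(8, 6) -> go(6, 2) -> go(2, 0) -> 2

Answer: 2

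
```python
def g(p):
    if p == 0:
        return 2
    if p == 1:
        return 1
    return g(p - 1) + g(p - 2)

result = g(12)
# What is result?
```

Build up from base cases: g(0)=2, g(1)=1, g(2)=3, g(3)=4, g(4)=7, g(5)=11, g(6)=18, ..., g(12)=322

Answer: 322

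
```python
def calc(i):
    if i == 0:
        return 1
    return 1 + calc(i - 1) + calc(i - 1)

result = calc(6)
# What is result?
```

calc(i) = 1 + 2·calc(i-1), calc(0)=1. Closed form: (1+1)·2^6 - 1 = 127.

Answer: 127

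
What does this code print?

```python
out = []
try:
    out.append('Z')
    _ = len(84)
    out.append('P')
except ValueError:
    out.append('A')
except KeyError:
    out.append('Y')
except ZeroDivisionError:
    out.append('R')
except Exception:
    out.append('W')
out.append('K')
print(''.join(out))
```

Execution trace: 'Z' (try body) → 'W' (except Exception) → 'K' (after the try/except). Output: ZWK

Answer: ZWK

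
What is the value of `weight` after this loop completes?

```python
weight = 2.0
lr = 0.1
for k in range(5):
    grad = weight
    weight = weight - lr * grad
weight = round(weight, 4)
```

Gradient descent: w = 2.0 * (1 - 0.1)^5
`weight` takes the values: 2.0 → 1.8 → 1.62 → 1.458 → 1.3122 → 1.18098 → 1.181

Answer: 1.181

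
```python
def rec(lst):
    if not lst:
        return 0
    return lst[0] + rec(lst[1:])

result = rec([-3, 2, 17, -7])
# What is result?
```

(-3) + 2 + 17 + (-7) + 0 = 9

Answer: 9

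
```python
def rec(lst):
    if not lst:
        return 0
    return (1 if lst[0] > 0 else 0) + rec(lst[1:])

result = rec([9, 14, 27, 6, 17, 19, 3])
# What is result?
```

Count of positive elements in [9, 14, 27, 6, 17, 19, 3] = 7

Answer: 7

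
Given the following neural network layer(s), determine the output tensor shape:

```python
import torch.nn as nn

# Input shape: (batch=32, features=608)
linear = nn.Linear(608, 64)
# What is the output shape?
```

Input: (32, 608) -> Output: (32, 64)

Answer: (32, 64)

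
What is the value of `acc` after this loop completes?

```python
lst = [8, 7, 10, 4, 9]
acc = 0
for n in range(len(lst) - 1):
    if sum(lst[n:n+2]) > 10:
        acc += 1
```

Count windows with sum > 10
`acc` takes the values: 0 → 1 → 2 → 3 → 4

Answer: 4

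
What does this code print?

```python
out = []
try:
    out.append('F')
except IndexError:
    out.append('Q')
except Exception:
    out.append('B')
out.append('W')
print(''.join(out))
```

Execution trace: 'F' (try body, no exception) → 'W' (after the try/except). Output: FW

Answer: FW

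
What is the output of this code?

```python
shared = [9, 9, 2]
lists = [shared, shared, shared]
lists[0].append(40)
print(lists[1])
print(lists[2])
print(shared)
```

Key concept: list of same reference.
Step by step:
`shared = [9, 9, 2]` → shared = [9, 9, 2]
`lists = [shared, shared, shared]` → lists = [[9, 9, 2], [9, 9, 2], [9, 9, 2]]
`lists[0].append(40)` → shared = [9, 9, 2, 40]; lists = [[9, 9, 2, 40], [9, 9, 2, 40], [9, 9, 2, 40]]
`print(lists[1])` → prints [9, 9, 2, 40]
`print(lists[2])` → prints [9, 9, 2, 40]
`print(shared)` → prints [9, 9, 2, 40]

Answer:
[9, 9, 2, 40]
[9, 9, 2, 40]
[9, 9, 2, 40]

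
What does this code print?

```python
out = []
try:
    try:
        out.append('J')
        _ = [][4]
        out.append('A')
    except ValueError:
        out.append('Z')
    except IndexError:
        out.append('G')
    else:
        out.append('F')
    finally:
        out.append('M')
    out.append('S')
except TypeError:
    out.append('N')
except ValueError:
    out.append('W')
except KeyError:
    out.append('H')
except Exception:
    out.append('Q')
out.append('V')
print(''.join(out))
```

Execution trace: 'J' (inner try body) → 'G' (inner except IndexError) → 'M' (inner finally) → 'S' (try body, no exception) → 'V' (after the try/except). Output: JGMSV

Answer: JGMSV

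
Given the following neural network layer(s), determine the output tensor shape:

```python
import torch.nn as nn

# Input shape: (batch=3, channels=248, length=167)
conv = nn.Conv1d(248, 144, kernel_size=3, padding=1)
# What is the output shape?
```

Input: (3, 248, 167) -> Output: (3, 144, 167)

Answer: (3, 144, 167)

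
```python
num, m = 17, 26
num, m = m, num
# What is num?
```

Trace:
`num, m = 17, 26` → num = 17; m = 26
`num, m = m, num` → num = 26; m = 17
So num = 26

Answer: 26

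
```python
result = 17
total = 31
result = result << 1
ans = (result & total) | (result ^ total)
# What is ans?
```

Trace:
`result = 17` → result = 17
`total = 31` → total = 31
`result = result << 1` → result = 34
`ans = (result & total) | (result ^ total)` → ans = 63
So ans = 63

Answer: 63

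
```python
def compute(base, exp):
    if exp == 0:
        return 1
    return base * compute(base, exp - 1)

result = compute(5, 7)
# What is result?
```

compute(5, 7) = 5 * 5 * 5 * 5 * 5 * 5 * 5 = 78125

Answer: 78125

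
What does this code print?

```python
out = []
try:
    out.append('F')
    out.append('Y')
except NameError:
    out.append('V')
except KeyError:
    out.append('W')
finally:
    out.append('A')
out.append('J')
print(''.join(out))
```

Execution trace: 'F' (try body) → 'Y' (try body, no exception) → 'A' (finally) → 'J' (after the try/except). Output: FYAJ

Answer: FYAJ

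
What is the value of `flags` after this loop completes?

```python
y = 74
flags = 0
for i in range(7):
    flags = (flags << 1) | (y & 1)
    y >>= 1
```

Reverse lowest 7 bits of 74
`flags` takes the values: 0 → 1 → 2 → 5 → 10 → 20 → 41

Answer: 41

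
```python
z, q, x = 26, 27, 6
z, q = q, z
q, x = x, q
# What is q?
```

Trace:
`z, q, x = 26, 27, 6` → z = 26; q = 27; x = 6
`z, q = q, z` → z = 27; q = 26
`q, x = x, q` → q = 6; x = 26
So q = 6

Answer: 6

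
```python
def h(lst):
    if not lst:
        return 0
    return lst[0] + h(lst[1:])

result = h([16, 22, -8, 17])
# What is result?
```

16 + 22 + (-8) + 17 + 0 = 47

Answer: 47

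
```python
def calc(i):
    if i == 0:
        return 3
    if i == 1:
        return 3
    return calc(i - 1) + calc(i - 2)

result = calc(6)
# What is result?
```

Build up from base cases: calc(0)=3, calc(1)=3, calc(2)=6, calc(3)=9, calc(4)=15, calc(5)=24, calc(6)=39

Answer: 39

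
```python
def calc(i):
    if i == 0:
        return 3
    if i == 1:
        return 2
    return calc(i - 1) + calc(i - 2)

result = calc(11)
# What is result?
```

Build up from base cases: calc(0)=3, calc(1)=2, calc(2)=5, calc(3)=7, calc(4)=12, calc(5)=19, calc(6)=31, ..., calc(11)=343

Answer: 343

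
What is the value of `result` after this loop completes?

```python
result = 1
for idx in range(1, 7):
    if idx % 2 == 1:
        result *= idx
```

Product of odd numbers 1 to 6
`result` takes the values: 1 → 3 → 15

Answer: 15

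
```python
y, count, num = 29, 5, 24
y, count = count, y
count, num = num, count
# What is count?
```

Trace:
`y, count, num = 29, 5, 24` → y = 29; count = 5; num = 24
`y, count = count, y` → y = 5; count = 29
`count, num = num, count` → count = 24; num = 29
So count = 24

Answer: 24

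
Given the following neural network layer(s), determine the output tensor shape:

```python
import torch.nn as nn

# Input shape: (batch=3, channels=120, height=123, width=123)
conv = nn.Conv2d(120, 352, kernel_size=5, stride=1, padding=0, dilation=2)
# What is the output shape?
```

Input: (3, 120, 123, 123) -> Output: (3, 352, 115, 115)

Answer: (3, 352, 115, 115)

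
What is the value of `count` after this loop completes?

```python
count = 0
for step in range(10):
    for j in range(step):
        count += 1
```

Triangle number: 0+1+2+...+9
`count` takes the values: 0 → 1 → 2 → 3 → 4 → 5 → 6 → 7 → 8 → 9 → 10 → 11 → 12 → 13 → 14 → 15 → 16 → 17 → 18 → 19 → 20 → 21 → 22 → 23 → 24 → 25 → 26 → 27 → 28 → 29 → … → 41 → 42 → 43 → 44 → 45

Answer: 45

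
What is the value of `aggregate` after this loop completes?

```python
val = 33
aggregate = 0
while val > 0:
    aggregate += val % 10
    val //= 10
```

Sum digits of 33
`aggregate` takes the values: 0 → 3 → 6

Answer: 6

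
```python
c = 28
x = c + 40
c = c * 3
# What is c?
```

Trace:
`c = 28` → c = 28
`x = c + 40` → x = 68
`c = c * 3` → c = 84
So c = 84

Answer: 84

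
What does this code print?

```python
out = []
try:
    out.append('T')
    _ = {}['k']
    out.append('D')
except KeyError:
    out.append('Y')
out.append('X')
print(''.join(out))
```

Execution trace: 'T' (try body) → 'Y' (except KeyError) → 'X' (after the try/except). Output: TYX

Answer: TYX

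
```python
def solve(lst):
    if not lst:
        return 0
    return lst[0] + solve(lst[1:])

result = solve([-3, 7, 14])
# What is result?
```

(-3) + 7 + 14 + 0 = 18

Answer: 18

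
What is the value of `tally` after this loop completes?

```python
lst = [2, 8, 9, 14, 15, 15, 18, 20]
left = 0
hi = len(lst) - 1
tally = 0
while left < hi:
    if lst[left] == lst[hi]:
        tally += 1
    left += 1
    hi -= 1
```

Count matching pairs from ends
`tally` takes the values: 0

Answer: 0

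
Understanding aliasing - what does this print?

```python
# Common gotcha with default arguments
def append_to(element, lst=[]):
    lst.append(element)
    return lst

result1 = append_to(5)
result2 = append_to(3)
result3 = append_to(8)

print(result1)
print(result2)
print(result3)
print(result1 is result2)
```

Key concept: mutable default argument gotcha.
Step by step:
`result1 = append_to(5)` → result1 = [5]
`result2 = append_to(3)` → result1 = [5, 3] (same object as result2); result2 = [5, 3] (same object as result1)
`result3 = append_to(8)` → result1 = [5, 3, 8] (same object as result2, result3); result2 = [5, 3, 8] (same object as result1, result3); result3 = [5, 3, 8] (same object as result1, result2)
`print(result1)` → prints [5, 3, 8]
`print(result2)` → prints [5, 3, 8]
`print(result3)` → prints [5, 3, 8]
`print(result1 is result2)` → prints True

Answer:
[5, 3, 8]
[5, 3, 8]
[5, 3, 8]
True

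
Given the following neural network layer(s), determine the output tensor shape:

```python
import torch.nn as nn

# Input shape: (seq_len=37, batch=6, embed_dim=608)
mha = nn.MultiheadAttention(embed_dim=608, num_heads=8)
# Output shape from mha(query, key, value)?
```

Input: (37, 6, 608) -> Output: (37, 6, 608)

Answer: (37, 6, 608)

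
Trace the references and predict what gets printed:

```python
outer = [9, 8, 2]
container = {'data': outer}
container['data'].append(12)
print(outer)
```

Key concept: dict holds reference to list.
Step by step:
`outer = [9, 8, 2]` → outer = [9, 8, 2]
`container = {'data': outer}` → container = {'data': [9, 8, 2]}
`container['data'].append(12)` → outer = [9, 8, 2, 12]; container = {'data': [9, 8, 2, 12]}
`print(outer)` → prints [9, 8, 2, 12]

Answer: [9, 8, 2, 12]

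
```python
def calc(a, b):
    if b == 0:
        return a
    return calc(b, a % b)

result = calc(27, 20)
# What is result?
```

calc(27, 20) -> calc(20, 7) -> calc(7, 6) -> calc(6, 1) -> calc(1, 0) -> 1

Answer: 1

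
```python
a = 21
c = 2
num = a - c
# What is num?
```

Trace:
`a = 21` → a = 21
`c = 2` → c = 2
`num = a - c` → num = 19
So num = 19

Answer: 19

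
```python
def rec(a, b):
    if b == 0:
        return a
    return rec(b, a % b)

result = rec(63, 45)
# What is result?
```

rec(63, 45) -> rec(45, 18) -> rec(18, 9) -> rec(9, 0) -> 9

Answer: 9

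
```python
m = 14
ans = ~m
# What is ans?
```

Trace:
`m = 14` → m = 14
`ans = ~m` → ans = -15
So ans = -15

Answer: -15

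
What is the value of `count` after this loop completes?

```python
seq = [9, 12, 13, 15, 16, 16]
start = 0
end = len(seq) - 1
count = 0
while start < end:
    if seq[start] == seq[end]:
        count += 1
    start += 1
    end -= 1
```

Count matching pairs from ends
`count` takes the values: 0

Answer: 0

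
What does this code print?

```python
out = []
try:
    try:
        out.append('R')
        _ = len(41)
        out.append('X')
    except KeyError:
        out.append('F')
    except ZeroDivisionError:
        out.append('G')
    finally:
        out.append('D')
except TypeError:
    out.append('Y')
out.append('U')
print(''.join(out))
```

Execution trace: 'R' (try body) → 'D' (finally) → 'Y' (outer except TypeError) → 'U' (after the try/except). Output: RDYU

Answer: RDYU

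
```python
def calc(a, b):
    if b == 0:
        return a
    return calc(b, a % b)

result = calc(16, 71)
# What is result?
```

calc(16, 71) -> calc(71, 16) -> calc(16, 7) -> calc(7, 2) -> calc(2, 1) -> calc(1, 0) -> 1

Answer: 1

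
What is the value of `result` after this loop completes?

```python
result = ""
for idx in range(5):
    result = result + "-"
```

Repeat '-' 5 times
`result` takes the values: "" → "-" → "--" → "---" → "----" → "-----"

Answer: "-----"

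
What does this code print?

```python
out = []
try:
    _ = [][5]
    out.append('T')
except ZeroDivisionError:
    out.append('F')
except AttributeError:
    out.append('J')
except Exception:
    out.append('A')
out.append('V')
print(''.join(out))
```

Execution trace: 'A' (except Exception) → 'V' (after the try/except). Output: AV

Answer: AV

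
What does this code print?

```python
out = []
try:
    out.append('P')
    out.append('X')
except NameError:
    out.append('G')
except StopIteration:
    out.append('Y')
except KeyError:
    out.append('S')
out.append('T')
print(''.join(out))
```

Execution trace: 'P' (try body) → 'X' (try body, no exception) → 'T' (after the try/except). Output: PXT

Answer: PXT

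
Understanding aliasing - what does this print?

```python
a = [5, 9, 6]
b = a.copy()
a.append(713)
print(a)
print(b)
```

Key concept: list.copy() creates independent copy.
Step by step:
`a = [5, 9, 6]` → a = [5, 9, 6]
`b = a.copy()` → b = [5, 9, 6]
`a.append(713)` → a = [5, 9, 6, 713]
`print(a)` → prints [5, 9, 6, 713]
`print(b)` → prints [5, 9, 6]

Answer:
[5, 9, 6, 713]
[5, 9, 6]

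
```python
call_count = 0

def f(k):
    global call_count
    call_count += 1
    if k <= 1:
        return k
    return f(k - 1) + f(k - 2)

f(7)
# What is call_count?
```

Calls(k) = 1 + Calls(k-1) + Calls(k-2); Calls(0)=Calls(1)=1. For k=7 this gives 41.

Answer: 41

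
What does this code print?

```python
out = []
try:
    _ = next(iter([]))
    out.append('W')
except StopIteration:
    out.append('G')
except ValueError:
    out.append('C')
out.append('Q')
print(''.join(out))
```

Execution trace: 'G' (except StopIteration) → 'Q' (after the try/except). Output: GQ

Answer: GQ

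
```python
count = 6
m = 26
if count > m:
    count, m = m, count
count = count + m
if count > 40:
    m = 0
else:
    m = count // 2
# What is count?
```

Trace:
`count = 6` → count = 6
`m = 26` → m = 26
`if count > m: ...` → count > m is False → no variable changes
`count = count + m` → count = 32
`if count > 40: ...` → count > 40 is False, take else branch → m = 16
So count = 32

Answer: 32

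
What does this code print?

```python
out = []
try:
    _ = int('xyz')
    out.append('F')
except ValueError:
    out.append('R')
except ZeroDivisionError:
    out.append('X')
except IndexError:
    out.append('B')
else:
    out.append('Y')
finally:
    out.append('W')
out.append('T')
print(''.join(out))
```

Execution trace: 'R' (except ValueError) → 'W' (finally) → 'T' (after the try/except). Output: RWT

Answer: RWT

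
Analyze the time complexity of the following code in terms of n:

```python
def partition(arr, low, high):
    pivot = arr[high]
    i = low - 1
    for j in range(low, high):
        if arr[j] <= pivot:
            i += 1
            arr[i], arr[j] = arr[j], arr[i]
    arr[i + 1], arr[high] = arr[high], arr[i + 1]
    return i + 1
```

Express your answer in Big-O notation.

This is Lomuto partition (single pass over [low, high), where n = high - low). Time complexity: O(n).

Answer: O(n)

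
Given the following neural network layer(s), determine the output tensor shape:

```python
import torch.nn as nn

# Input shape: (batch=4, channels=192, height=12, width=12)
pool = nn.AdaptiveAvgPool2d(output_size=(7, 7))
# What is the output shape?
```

Input: (4, 192, 12, 12) -> Output: (4, 192, 7, 7)

Answer: (4, 192, 7, 7)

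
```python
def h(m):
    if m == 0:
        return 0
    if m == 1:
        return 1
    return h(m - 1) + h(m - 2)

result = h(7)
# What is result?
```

Build up from base cases: h(0)=0, h(1)=1, h(2)=1, h(3)=2, h(4)=3, h(5)=5, h(6)=8, ..., h(7)=13

Answer: 13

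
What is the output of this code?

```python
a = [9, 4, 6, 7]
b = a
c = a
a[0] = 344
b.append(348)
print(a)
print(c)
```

Key concept: multiple aliases.
Step by step:
`a = [9, 4, 6, 7]` → a = [9, 4, 6, 7]
`b = a` → b = [9, 4, 6, 7] (same object as a)
`c = a` → c = [9, 4, 6, 7] (same object as a, b)
`a[0] = 344` → a = [344, 4, 6, 7] (same object as b, c); b = [344, 4, 6, 7] (same object as a, c); c = [344, 4, 6, 7] (same object as a, b)
`b.append(348)` → a = [344, 4, 6, 7, 348] (same object as b, c); b = [344, 4, 6, 7, 348] (same object as a, c); c = [344, 4, 6, 7, 348] (same object as a, b)
`print(a)` → prints [344, 4, 6, 7, 348]
`print(c)` → prints [344, 4, 6, 7, 348]

Answer:
[344, 4, 6, 7, 348]
[344, 4, 6, 7, 348]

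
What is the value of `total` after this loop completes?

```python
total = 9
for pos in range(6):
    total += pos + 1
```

Start at 9, add 1 to 6 = 30
`total` takes the values: 9 → 10 → 12 → 15 → 19 → 24 → 30

Answer: 30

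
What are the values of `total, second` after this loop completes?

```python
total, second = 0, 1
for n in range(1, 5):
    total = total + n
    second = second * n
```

Sum and factorial of 1 to 4
`total, second` takes the values: (0, 1) → (1, 1) → (3, 1) → (3, 2) → (6, 2) → (6, 6) → (10, 6) → (10, 24)

Answer: 10, 24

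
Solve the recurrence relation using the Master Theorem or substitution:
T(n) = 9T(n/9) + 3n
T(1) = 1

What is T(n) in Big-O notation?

By Master Theorem: a=9, b=9, f(n)=3n. Since log_9(9) = 1 and f(n) = Θ(n^1), Case 2 applies. T(n) = O(n log n).

Answer: O(n log n)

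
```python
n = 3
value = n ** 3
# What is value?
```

Trace:
`n = 3` → n = 3
`value = n ** 3` → value = 27
So value = 27

Answer: 27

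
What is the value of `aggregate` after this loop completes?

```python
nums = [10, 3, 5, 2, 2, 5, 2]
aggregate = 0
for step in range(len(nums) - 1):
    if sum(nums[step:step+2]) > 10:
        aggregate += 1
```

Count windows with sum > 10
`aggregate` takes the values: 0 → 1

Answer: 1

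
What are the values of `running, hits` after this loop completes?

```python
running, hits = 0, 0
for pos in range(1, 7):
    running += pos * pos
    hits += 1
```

Sum of squares and count
`running, hits` takes the values: (0, 0) → (1, 0) → (1, 1) → (5, 1) → (5, 2) → (14, 2) → (14, 3) → (30, 3) → (30, 4) → (55, 4) → (55, 5) → (91, 5) → (91, 6)

Answer: 91, 6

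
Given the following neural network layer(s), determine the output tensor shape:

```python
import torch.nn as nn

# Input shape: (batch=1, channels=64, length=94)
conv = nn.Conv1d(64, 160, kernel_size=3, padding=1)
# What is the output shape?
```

Input: (1, 64, 94) -> Output: (1, 160, 94)

Answer: (1, 160, 94)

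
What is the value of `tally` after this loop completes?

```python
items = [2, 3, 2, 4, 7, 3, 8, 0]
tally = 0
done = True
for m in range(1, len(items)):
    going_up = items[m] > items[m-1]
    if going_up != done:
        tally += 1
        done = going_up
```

Count direction changes in [2, 3, 2, 4, 7, 3, 8, 0]
`tally` takes the values: 0 → 1 → 2 → 3 → 4 → 5

Answer: 5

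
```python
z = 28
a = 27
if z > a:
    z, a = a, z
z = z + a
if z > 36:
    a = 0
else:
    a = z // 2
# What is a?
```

Trace:
`z = 28` → z = 28
`a = 27` → a = 27
`if z > a: ...` → z > a is True → z = 27; a = 28
`z = z + a` → z = 55
`if z > 36: ...` → z > 36 is True → a = 0
So a = 0

Answer: 0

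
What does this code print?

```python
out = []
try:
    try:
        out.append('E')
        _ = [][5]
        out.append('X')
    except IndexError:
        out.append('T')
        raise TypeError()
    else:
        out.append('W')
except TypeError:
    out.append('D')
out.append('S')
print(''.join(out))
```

Execution trace: 'E' (inner try body) → 'T' (inner except IndexError) → 'D' (outer except TypeError) → 'S' (after the try/except). Output: ETDS

Answer: ETDS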